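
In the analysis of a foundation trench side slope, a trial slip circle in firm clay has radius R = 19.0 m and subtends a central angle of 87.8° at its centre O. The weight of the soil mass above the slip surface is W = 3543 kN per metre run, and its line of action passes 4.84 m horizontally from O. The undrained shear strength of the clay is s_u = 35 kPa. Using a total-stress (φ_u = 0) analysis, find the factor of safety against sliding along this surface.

FS = 1.13

Taking moments about the centre O, the resisting moment is provided by the undrained shear strength acting along the arc:
Arc length L_a = R·θ = 19.0·(87.8°·π/180) = 19.0·1.5324 = 29.12 m
M_R = s_u·L_a·R = 35·29.12·19.0 = 19361.9 kN·m/m
M_D = W·d = 3543·4.84 = 17148.1 kN·m/m
FS = M_R / M_D = 19361.9 / 17148.1 = 1.129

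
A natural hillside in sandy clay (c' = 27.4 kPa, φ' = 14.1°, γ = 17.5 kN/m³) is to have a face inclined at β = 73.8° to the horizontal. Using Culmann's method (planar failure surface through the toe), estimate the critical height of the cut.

H_c = 11.77 m

Culmann's analysis gives the critical failure plane at α_cr = (β + φ')/2 = (73.8 + 14.1)/2 = 43.9°, and the critical height
H_c = (4c'/γ) · sinβ cosφ' / [1 − cos(β − φ')]
    = (4·27.4/17.5) · sin73.8°·cos14.1° / [1 − cos(59.7°)]
    = 6.263 · 0.9603·0.9699 / [1 − 0.5045]
    = 6.263 · 0.9314 / 0.4955
    = 11.77 m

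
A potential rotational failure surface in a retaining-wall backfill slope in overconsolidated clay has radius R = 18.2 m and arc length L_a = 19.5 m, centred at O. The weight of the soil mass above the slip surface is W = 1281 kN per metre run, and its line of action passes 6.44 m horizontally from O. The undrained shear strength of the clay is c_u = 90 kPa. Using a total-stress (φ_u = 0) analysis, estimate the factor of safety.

FS = 3.87

Taking moments about the centre O, the resisting moment is provided by the undrained shear strength acting along the arc:
M_R = c_u·L_a·R = 90·19.50·18.2 = 31941.0 kN·m/m
M_D = W·d = 1281·6.44 = 8249.6 kN·m/m
FS = M_R / M_D = 31941.0 / 8249.6 = 3.872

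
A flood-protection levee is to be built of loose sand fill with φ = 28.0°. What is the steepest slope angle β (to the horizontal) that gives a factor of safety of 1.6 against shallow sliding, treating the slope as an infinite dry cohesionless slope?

β = 18.4°

For an infinite dry cohesionless slope FS = tanφ/tanβ, so tanβ = tanφ / FS.
tanβ = tan28.0° / 1.6 = 0.5317 / 1.6 = 0.3323
β = arctan(0.3323) = 18.38°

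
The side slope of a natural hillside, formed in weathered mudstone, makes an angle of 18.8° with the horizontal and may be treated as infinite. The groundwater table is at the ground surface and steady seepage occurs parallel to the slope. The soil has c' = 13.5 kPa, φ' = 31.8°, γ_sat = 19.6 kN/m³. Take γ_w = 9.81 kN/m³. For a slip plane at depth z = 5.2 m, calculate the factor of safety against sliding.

With seepage parallel to the slope and the water table at the surface, the effective normal stress on the slip plane uses the buoyant unit weight γ' = γ_sat − γ_w while the driving shear stress uses γ_sat:
FS = [c' + γ' z cos²β tanφ'] / [γ_sat z sinβ cosβ]
γ' = 19.6 − 9.81 = 9.79 kN/m³
Numerator = 13.5 + 9.79·5.2·cos²18.8°·tan31.8° = 13.5 + 9.79·5.2·0.8961·0.6200 = 41.786 kPa
Denominator = 19.6·5.2·sin18.8°·cos18.8° = 19.6·5.2·0.3223·0.9466 = 31.093 kPa
FS = 41.786 / 31.093 = 1.344

FS = 1.34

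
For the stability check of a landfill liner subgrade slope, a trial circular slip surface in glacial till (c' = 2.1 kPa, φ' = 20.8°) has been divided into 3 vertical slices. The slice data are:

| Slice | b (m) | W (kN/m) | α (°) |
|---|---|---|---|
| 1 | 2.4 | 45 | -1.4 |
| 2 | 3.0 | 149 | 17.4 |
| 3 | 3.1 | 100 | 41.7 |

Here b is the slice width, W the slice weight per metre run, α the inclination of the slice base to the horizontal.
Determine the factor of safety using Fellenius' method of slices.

FS = 1.09

Ordinary method of slices: FS = Σ[c'·Δl_i + (W_i cosα_i)·tanφ'] / Σ W_i sinα_i, with Δl_i = b_i / cosα_i.
Slice 1: Δl = 2.4/cos(-1.4°) = 2.401 m; N'_1 = 45·cos(-1.4°) = 45.0; c'Δl = 5.04; W sinα = -1.1
Slice 2: Δl = 3.0/cos17.4° = 3.144 m; N'_2 = 149·cos17.4° = 142.2; c'Δl = 6.60; W sinα = 44.6
Slice 3: Δl = 3.1/cos41.7° = 4.152 m; N'_3 = 100·cos41.7° = 74.7; c'Δl = 8.72; W sinα = 66.5
Σc'Δl = 20.4 kN/m; ΣN' = 261.8 kN/m; ΣW sinα = 110.0 kN/m
Resisting = 20.4 + 261.8·tan20.8° = 20.4 + 99.5 = 119.8 kN/m
FS = 119.8 / 110.0 = 1.089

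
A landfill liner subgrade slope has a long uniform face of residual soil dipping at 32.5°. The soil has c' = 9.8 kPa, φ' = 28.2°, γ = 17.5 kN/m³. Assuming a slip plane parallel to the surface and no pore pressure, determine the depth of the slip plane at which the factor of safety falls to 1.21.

Setting FS = 1.21 in FS = [c' + γz cos²β tanφ'] / [γz sinβ cosβ] and solving for z:
z = c' / [γ cosβ (FS·sinβ − cosβ·tanφ')]
  = 9.8 / [17.5·cos32.5°·(1.21·sin32.5° − cos32.5°·tan28.2°)]
  = 9.8 / [17.5·0.8434·(1.21·0.5373 − 0.8434·0.5362)]
  = 9.8 / 2.9210 = 3.355 m

z = 3.35 m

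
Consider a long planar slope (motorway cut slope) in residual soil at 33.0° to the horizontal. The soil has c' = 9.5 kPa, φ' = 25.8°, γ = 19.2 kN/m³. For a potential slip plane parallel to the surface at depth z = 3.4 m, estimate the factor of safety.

FS = 1.06

For an infinite slope with a slip plane parallel to the surface (no pore pressure): FS = [c' + γz cos²β tanφ'] / [γz sinβ cosβ].
γz = 19.2·3.4 = 65.28 kN/m²
Numerator = 9.5 + 65.28·cos²33.0°·tan25.8° = 9.5 + 65.28·0.7034·0.4834 = 31.697 kPa
Denominator = 65.28·sin33.0°·cos33.0° = 65.28·0.5446·0.8387 = 29.818 kPa
FS = 31.697 / 29.818 = 1.063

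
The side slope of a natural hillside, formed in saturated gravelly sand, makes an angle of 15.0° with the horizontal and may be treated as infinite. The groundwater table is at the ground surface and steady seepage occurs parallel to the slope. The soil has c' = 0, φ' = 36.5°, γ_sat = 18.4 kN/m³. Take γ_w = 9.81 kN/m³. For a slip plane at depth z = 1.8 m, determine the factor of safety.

FS = 1.29

With seepage parallel to the slope and the water table at the surface, the effective normal stress on the slip plane uses the buoyant unit weight γ' = γ_sat − γ_w while the driving shear stress uses γ_sat:
FS = [c' + γ' z cos²β tanφ'] / [γ_sat z sinβ cosβ]
(For c' = 0 this reduces to FS = (γ'/γ_sat)·tanφ'/tanβ.)
γ' = 18.4 − 9.81 = 8.59 kN/m³
Numerator = 0.0 + 8.59·1.8·cos²15.0°·tan36.5° = 0.0 + 8.59·1.8·0.9330·0.7400 = 10.675 kPa
Denominator = 18.4·1.8·sin15.0°·cos15.0° = 18.4·1.8·0.2588·0.9659 = 8.280 kPa
FS = 10.675 / 8.280 = 1.289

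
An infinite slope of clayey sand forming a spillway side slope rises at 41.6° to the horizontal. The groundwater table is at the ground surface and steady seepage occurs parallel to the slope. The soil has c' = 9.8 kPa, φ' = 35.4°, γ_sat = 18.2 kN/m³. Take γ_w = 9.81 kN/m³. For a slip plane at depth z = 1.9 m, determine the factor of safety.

FS = 0.94

With seepage parallel to the slope and the water table at the surface, the effective normal stress on the slip plane uses the buoyant unit weight γ' = γ_sat − γ_w while the driving shear stress uses γ_sat:
FS = [c' + γ' z cos²β tanφ'] / [γ_sat z sinβ cosβ]
γ' = 18.2 − 9.81 = 8.39 kN/m³
Numerator = 9.8 + 8.39·1.9·cos²41.6°·tan35.4° = 9.8 + 8.39·1.9·0.5592·0.7107 = 16.135 kPa
Denominator = 18.2·1.9·sin41.6°·cos41.6° = 18.2·1.9·0.6639·0.7478 = 17.168 kPa
FS = 16.135 / 17.168 = 0.940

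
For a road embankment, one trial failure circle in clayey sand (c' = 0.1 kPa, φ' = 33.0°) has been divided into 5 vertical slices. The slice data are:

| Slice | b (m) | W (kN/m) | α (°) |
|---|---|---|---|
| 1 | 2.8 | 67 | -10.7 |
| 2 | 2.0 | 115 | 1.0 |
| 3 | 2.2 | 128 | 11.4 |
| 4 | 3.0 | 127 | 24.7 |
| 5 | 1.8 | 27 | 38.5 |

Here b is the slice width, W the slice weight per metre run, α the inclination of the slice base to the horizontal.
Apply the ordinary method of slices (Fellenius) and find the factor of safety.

Ordinary method of slices: FS = Σ[c'·Δl_i + (W_i cosα_i)·tanφ'] / Σ W_i sinα_i, with Δl_i = b_i / cosα_i.
Slice 1: Δl = 2.8/cos(-10.7°) = 2.850 m; N'_1 = 67·cos(-10.7°) = 65.8; c'Δl = 0.28; W sinα = -12.4
Slice 2: Δl = 2.0/cos1.0° = 2.000 m; N'_2 = 115·cos1.0° = 115.0; c'Δl = 0.20; W sinα = 2.0
Slice 3: Δl = 2.2/cos11.4° = 2.244 m; N'_3 = 128·cos11.4° = 125.5; c'Δl = 0.22; W sinα = 25.3
Slice 4: Δl = 3.0/cos24.7° = 3.302 m; N'_4 = 127·cos24.7° = 115.4; c'Δl = 0.33; W sinα = 53.1
Slice 5: Δl = 1.8/cos38.5° = 2.300 m; N'_5 = 27·cos38.5° = 21.1; c'Δl = 0.23; W sinα = 16.8
Σc'Δl = 1.3 kN/m; ΣN' = 442.8 kN/m; ΣW sinα = 84.7 kN/m
Resisting = 1.3 + 442.8·tan33.0° = 1.3 + 287.6 = 288.8 kN/m
FS = 288.8 / 84.7 = 3.408

FS = 3.41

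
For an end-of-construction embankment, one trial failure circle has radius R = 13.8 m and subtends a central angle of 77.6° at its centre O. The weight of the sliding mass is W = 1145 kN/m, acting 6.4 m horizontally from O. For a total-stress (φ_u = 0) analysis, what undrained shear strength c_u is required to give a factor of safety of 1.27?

c_u = 36.1 kPa

FS = c_u·L_a·R / (W·d), so c_u = FS·W·d / (L_a·R).
Arc length L_a = R·θ = 13.8·(77.6°·π/180) = 13.8·1.3544 = 18.69 m
c_u = 1.27·1145·6.4 / (18.69·13.8) = 9306.6 / 257.93 = 36.08 kPa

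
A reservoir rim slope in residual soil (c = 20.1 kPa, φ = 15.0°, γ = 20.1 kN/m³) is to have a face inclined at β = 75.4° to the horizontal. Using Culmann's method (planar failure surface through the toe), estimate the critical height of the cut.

Culmann's analysis gives the critical failure plane at α_cr = (β + φ)/2 = (75.4 + 15.0)/2 = 45.2°, and the critical height
H_c = (4c/γ) · sinβ cosφ / [1 − cos(β − φ)]
    = (4·20.1/20.1) · sin75.4°·cos15.0° / [1 − cos(60.4°)]
    = 4.000 · 0.9677·0.9659 / [1 − 0.4939]
    = 4.000 · 0.9347 / 0.5061
    = 7.39 m

H_c = 7.39 m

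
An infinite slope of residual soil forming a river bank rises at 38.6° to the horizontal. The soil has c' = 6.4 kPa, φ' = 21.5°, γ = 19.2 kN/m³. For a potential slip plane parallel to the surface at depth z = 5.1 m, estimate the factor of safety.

For an infinite slope with a slip plane parallel to the surface (no pore pressure): FS = [c' + γz cos²β tanφ'] / [γz sinβ cosβ].
γz = 19.2·5.1 = 97.92 kN/m²
Numerator = 6.4 + 97.92·cos²38.6°·tan21.5° = 6.4 + 97.92·0.6108·0.3939 = 29.959 kPa
Denominator = 97.92·sin38.6°·cos38.6° = 97.92·0.6239·0.7815 = 47.743 kPa
FS = 29.959 / 47.743 = 0.627

FS = 0.63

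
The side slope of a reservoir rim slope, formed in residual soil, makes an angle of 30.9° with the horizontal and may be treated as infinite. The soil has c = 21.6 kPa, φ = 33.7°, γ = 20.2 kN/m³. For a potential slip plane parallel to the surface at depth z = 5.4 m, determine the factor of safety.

For an infinite slope with a slip plane parallel to the surface (no pore pressure): FS = [c + γz cos²β tanφ] / [γz sinβ cosβ].
γz = 20.2·5.4 = 109.08 kN/m²
Numerator = 21.6 + 109.08·cos²30.9°·tan33.7° = 21.6 + 109.08·0.7363·0.6669 = 75.162 kPa
Denominator = 109.08·sin30.9°·cos30.9° = 109.08·0.5135·0.8581 = 48.066 kPa
FS = 75.162 / 48.066 = 1.564

FS = 1.56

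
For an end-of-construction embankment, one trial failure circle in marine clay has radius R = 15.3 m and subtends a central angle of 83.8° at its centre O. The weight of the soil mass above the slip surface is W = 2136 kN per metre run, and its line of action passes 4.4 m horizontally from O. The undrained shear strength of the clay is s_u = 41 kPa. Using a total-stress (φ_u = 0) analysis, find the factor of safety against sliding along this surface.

Taking moments about the centre O, the resisting moment is provided by the undrained shear strength acting along the arc:
Arc length L_a = R·θ = 15.3·(83.8°·π/180) = 15.3·1.4626 = 22.38 m
M_R = s_u·L_a·R = 41·22.38·15.3 = 14037.4 kN·m/m
M_D = W·d = 2136·4.4 = 9398.4 kN·m/m
FS = M_R / M_D = 14037.4 / 9398.4 = 1.494

FS = 1.49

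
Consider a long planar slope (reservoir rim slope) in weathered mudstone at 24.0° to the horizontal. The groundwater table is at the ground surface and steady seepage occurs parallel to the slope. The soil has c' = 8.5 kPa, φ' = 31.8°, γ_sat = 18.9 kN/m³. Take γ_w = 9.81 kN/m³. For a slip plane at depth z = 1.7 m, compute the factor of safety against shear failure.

FS = 1.38

With seepage parallel to the slope and the water table at the surface, the effective normal stress on the slip plane uses the buoyant unit weight γ' = γ_sat − γ_w while the driving shear stress uses γ_sat:
FS = [c' + γ' z cos²β tanφ'] / [γ_sat z sinβ cosβ]
γ' = 18.9 − 9.81 = 9.09 kN/m³
Numerator = 8.5 + 9.09·1.7·cos²24.0°·tan31.8° = 8.5 + 9.09·1.7·0.8346·0.6200 = 16.496 kPa
Denominator = 18.9·1.7·sin24.0°·cos24.0° = 18.9·1.7·0.4067·0.9135 = 11.939 kPa
FS = 16.496 / 11.939 = 1.382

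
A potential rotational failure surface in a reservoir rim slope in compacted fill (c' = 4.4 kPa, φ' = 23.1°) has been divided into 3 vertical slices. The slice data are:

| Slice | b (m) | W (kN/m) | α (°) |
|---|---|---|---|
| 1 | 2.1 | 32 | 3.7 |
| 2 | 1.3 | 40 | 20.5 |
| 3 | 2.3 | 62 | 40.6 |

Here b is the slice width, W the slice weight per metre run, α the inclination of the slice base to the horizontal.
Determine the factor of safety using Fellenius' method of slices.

Ordinary method of slices: FS = Σ[c'·Δl_i + (W_i cosα_i)·tanφ'] / Σ W_i sinα_i, with Δl_i = b_i / cosα_i.
Slice 1: Δl = 2.1/cos3.7° = 2.104 m; N'_1 = 32·cos3.7° = 31.9; c'Δl = 9.26; W sinα = 2.1
Slice 2: Δl = 1.3/cos20.5° = 1.388 m; N'_2 = 40·cos20.5° = 37.5; c'Δl = 6.11; W sinα = 14.0
Slice 3: Δl = 2.3/cos40.6° = 3.029 m; N'_3 = 62·cos40.6° = 47.1; c'Δl = 13.33; W sinα = 40.3
Σc'Δl = 28.7 kN/m; ΣN' = 116.5 kN/m; ΣW sinα = 56.4 kN/m
Resisting = 28.7 + 116.5·tan23.1° = 28.7 + 49.7 = 78.4 kN/m
FS = 78.4 / 56.4 = 1.389

FS = 1.39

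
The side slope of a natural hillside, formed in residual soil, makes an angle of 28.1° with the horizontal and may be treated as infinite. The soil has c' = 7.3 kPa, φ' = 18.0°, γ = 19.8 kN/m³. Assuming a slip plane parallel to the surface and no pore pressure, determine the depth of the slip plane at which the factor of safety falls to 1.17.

z = 1.58 m

Setting FS = 1.17 in FS = [c' + γz cos²β tanφ'] / [γz sinβ cosβ] and solving for z:
z = c' / [γ cosβ (FS·sinβ − cosβ·tanφ')]
  = 7.3 / [19.8·cos28.1°·(1.17·sin28.1° − cos28.1°·tan18.0°)]
  = 7.3 / [19.8·0.8821·(1.17·0.4710 − 0.8821·0.3249)]
  = 7.3 / 4.6191 = 1.580 m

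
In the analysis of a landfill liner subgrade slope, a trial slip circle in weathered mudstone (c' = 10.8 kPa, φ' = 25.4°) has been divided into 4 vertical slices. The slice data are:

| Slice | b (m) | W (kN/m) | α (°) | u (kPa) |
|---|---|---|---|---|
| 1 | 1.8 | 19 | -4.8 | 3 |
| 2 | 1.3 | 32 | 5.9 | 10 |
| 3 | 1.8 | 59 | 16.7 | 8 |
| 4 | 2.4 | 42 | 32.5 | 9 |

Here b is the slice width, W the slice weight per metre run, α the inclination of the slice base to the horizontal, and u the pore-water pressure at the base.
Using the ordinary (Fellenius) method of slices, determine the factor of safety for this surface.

Ordinary method of slices: FS = Σ[c'·Δl_i + (W_i cosα_i − u_i·Δl_i)·tanφ'] / Σ W_i sinα_i, with Δl_i = b_i / cosα_i.
Slice 1: Δl = 1.8/cos(-4.8°) = 1.806 m; N'_1 = 19·cos(-4.8°) − 3·1.806 = 13.5; c'Δl = 19.51; W sinα = -1.6
Slice 2: Δl = 1.3/cos5.9° = 1.307 m; N'_2 = 32·cos5.9° − 10·1.307 = 18.8; c'Δl = 14.11; W sinα = 3.3
Slice 3: Δl = 1.8/cos16.7° = 1.879 m; N'_3 = 59·cos16.7° − 8·1.879 = 41.5; c'Δl = 20.30; W sinα = 17.0
Slice 4: Δl = 2.4/cos32.5° = 2.846 m; N'_4 = 42·cos32.5° − 9·2.846 = 9.8; c'Δl = 30.73; W sinα = 22.6
Σc'Δl = 84.7 kN/m; ΣN' = 83.6 kN/m; ΣW sinα = 41.2 kN/m
Resisting = 84.7 + 83.6·tan25.4° = 84.7 + 39.7 = 124.3 kN/m
FS = 124.3 / 41.2 = 3.016

FS = 3.02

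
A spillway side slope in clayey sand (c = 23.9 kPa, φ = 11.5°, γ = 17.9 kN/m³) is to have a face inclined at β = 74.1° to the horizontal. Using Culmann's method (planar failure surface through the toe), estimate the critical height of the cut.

Culmann's analysis gives the critical failure plane at α_cr = (β + φ)/2 = (74.1 + 11.5)/2 = 42.8°, and the critical height
H_c = (4c/γ) · sinβ cosφ / [1 − cos(β − φ)]
    = (4·23.9/17.9) · sin74.1°·cos11.5° / [1 − cos(62.6°)]
    = 5.341 · 0.9617·0.9799 / [1 − 0.4602]
    = 5.341 · 0.9424 / 0.5398
    = 9.32 m

H_c = 9.32 m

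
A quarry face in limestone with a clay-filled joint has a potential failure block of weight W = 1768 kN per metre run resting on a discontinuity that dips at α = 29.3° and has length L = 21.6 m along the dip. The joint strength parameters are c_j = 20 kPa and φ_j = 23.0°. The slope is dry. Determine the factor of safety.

FS = 1.26

Resolving the block weight along and normal to the plane and applying the Mohr–Coulomb strength on the joint:
N' = W cosα = 1768·cos29.3° = 1541.8 kN/m
Driving force T = W sinα = 1768·sin29.3° = 865.2 kN/m
Resisting force R = c_j·L + N'·tanφ_j = 20·21.6 + 1541.8·tan23.0° = 432.0 + 654.5 = 1086.5 kN/m
FS = R / T = 1086.5 / 865.2 = 1.256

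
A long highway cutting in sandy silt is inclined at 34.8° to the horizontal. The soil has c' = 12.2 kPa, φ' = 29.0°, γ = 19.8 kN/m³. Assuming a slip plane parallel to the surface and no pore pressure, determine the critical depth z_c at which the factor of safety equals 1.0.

z_c = 6.49 m

Setting FS = 1.00 in FS = [c' + γz cos²β tanφ'] / [γz sinβ cosβ] and solving for z:
z = c' / [γ cosβ (FS·sinβ − cosβ·tanφ')]
  = 12.2 / [19.8·cos34.8°·(1.00·sin34.8° − cos34.8°·tan29.0°)]
  = 12.2 / [19.8·0.8211·(1.00·0.5707 − 0.8211·0.5543)]
  = 12.2 / 1.8786 = 6.494 m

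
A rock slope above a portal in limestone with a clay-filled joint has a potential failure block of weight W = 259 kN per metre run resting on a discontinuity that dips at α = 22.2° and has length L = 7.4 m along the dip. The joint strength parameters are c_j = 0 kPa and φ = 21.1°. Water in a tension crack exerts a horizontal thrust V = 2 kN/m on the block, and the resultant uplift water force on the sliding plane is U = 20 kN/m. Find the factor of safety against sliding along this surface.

Resolving the block weight along and normal to the plane and applying the Mohr–Coulomb strength on the joint:
N' = W cosα − U − V sinα = 259·cos22.2° − 20 − 2·sin22.2° = 219.0 kN/m
Driving force T = W sinα + V cosα = 259·sin22.2° + 2·cos22.2° = 99.7 kN/m
Resisting force R = c_j·L + N'·tanφ = 0·7.4 + 219.0·tan21.1° = 0.0 + 84.5 = 84.5 kN/m
FS = R / T = 84.5 / 99.7 = 0.848

FS = 0.85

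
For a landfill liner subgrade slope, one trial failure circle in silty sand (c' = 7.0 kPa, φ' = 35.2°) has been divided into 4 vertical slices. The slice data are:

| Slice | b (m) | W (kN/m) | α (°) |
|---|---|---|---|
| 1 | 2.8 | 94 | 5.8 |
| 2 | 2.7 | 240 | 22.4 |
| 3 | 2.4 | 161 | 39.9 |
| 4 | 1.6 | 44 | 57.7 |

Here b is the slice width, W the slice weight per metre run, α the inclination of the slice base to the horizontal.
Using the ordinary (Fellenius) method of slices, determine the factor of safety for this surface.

Ordinary method of slices: FS = Σ[c'·Δl_i + (W_i cosα_i)·tanφ'] / Σ W_i sinα_i, with Δl_i = b_i / cosα_i.
Slice 1: Δl = 2.8/cos5.8° = 2.814 m; N'_1 = 94·cos5.8° = 93.5; c'Δl = 19.70; W sinα = 9.5
Slice 2: Δl = 2.7/cos22.4° = 2.920 m; N'_2 = 240·cos22.4° = 221.9; c'Δl = 20.44; W sinα = 91.5
Slice 3: Δl = 2.4/cos39.9° = 3.128 m; N'_3 = 161·cos39.9° = 123.5; c'Δl = 21.90; W sinα = 103.3
Slice 4: Δl = 1.6/cos57.7° = 2.994 m; N'_4 = 44·cos57.7° = 23.5; c'Δl = 20.96; W sinα = 37.2
Σc'Δl = 83.0 kN/m; ΣN' = 462.4 kN/m; ΣW sinα = 241.4 kN/m
Resisting = 83.0 + 462.4·tan35.2° = 83.0 + 326.2 = 409.2 kN/m
FS = 409.2 / 241.4 = 1.695

FS = 1.70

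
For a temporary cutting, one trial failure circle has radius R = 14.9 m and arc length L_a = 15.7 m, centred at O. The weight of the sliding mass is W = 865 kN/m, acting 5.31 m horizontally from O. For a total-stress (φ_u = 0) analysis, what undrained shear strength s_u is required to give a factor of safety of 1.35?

FS = s_u·L_a·R / (W·d), so s_u = FS·W·d / (L_a·R).
s_u = 1.35·865·5.31 / (15.70·14.9) = 6200.8 / 233.93 = 26.51 kPa

s_u = 26.5 kPa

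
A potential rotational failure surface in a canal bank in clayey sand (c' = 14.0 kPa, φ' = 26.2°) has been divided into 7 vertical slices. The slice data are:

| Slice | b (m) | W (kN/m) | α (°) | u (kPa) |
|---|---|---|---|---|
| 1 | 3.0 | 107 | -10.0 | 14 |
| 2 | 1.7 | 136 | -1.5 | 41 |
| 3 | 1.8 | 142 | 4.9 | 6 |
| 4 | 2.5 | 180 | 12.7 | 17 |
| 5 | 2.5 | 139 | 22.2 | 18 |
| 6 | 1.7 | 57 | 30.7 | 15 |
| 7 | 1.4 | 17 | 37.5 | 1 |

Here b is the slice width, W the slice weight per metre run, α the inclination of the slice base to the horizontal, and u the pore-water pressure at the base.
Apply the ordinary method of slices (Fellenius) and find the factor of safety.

Ordinary method of slices: FS = Σ[c'·Δl_i + (W_i cosα_i − u_i·Δl_i)·tanφ'] / Σ W_i sinα_i, with Δl_i = b_i / cosα_i.
Slice 1: Δl = 3.0/cos(-10.0°) = 3.046 m; N'_1 = 107·cos(-10.0°) − 14·3.046 = 62.7; c'Δl = 42.65; W sinα = -18.6
Slice 2: Δl = 1.7/cos(-1.5°) = 1.701 m; N'_2 = 136·cos(-1.5°) − 41·1.701 = 66.2; c'Δl = 23.81; W sinα = -3.6
Slice 3: Δl = 1.8/cos4.9° = 1.807 m; N'_3 = 142·cos4.9° − 6·1.807 = 130.6; c'Δl = 25.29; W sinα = 12.1
Slice 4: Δl = 2.5/cos12.7° = 2.563 m; N'_4 = 180·cos12.7° − 17·2.563 = 132.0; c'Δl = 35.88; W sinα = 39.6
Slice 5: Δl = 2.5/cos22.2° = 2.700 m; N'_5 = 139·cos22.2° − 18·2.700 = 80.1; c'Δl = 37.80; W sinα = 52.5
Slice 6: Δl = 1.7/cos30.7° = 1.977 m; N'_6 = 57·cos30.7° − 15·1.977 = 19.4; c'Δl = 27.68; W sinα = 29.1
Slice 7: Δl = 1.4/cos37.5° = 1.765 m; N'_7 = 17·cos37.5° − 1·1.765 = 11.7; c'Δl = 24.71; W sinα = 10.3
Σc'Δl = 217.8 kN/m; ΣN' = 502.8 kN/m; ΣW sinα = 121.5 kN/m
Resisting = 217.8 + 502.8·tan26.2° = 217.8 + 247.4 = 465.2 kN/m
FS = 465.2 / 121.5 = 3.828

FS = 3.83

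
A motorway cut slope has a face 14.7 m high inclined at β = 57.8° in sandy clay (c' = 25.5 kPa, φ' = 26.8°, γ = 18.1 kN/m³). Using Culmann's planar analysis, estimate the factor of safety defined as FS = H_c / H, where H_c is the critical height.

FS = 2.03

H_c = (4c'/γ) · sinβ cosφ' / [1 − cos(β − φ')]
    = (4·25.5/18.1) · sin57.8°·cos26.8° / [1 − cos31.0°]
    = 5.635 · 0.7553 / 0.1428 = 29.80 m
FS = H_c / H = 29.80 / 14.7 = 2.027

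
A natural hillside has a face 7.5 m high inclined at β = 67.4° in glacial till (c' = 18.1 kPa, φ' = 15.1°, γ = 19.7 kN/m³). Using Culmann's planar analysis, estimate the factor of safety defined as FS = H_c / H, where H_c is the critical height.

FS = 1.12

H_c = (4c'/γ) · sinβ cosφ' / [1 − cos(β − φ')]
    = (4·18.1/19.7) · sin67.4°·cos15.1° / [1 − cos52.3°]
    = 3.675 · 0.8913 / 0.3885 = 8.43 m
FS = H_c / H = 8.43 / 7.5 = 1.124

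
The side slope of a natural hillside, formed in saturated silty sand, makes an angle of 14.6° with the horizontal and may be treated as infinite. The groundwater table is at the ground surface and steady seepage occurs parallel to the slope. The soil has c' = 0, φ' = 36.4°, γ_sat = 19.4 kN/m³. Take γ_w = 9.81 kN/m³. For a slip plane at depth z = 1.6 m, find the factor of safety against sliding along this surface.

With seepage parallel to the slope and the water table at the surface, the effective normal stress on the slip plane uses the buoyant unit weight γ' = γ_sat − γ_w while the driving shear stress uses γ_sat:
FS = [c' + γ' z cos²β tanφ'] / [γ_sat z sinβ cosβ]
(For c' = 0 this reduces to FS = (γ'/γ_sat)·tanφ'/tanβ.)
γ' = 19.4 − 9.81 = 9.59 kN/m³
Numerator = 0.0 + 9.59·1.6·cos²14.6°·tan36.4° = 0.0 + 9.59·1.6·0.9365·0.7373 = 10.594 kPa
Denominator = 19.4·1.6·sin14.6°·cos14.6° = 19.4·1.6·0.2521·0.9677 = 7.572 kPa
FS = 10.594 / 7.572 = 1.399

FS = 1.40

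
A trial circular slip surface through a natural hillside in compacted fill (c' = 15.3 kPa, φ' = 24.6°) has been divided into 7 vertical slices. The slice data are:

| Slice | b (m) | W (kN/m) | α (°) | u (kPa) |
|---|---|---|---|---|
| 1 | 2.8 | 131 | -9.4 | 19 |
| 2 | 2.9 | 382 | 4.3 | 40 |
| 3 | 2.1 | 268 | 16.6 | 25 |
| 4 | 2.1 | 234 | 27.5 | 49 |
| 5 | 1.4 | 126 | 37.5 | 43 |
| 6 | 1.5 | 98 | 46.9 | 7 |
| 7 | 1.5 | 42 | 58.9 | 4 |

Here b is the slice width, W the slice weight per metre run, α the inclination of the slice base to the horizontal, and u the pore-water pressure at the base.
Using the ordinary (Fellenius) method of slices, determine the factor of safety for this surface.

Ordinary method of slices: FS = Σ[c'·Δl_i + (W_i cosα_i − u_i·Δl_i)·tanφ'] / Σ W_i sinα_i, with Δl_i = b_i / cosα_i.
Slice 1: Δl = 2.8/cos(-9.4°) = 2.838 m; N'_1 = 131·cos(-9.4°) − 19·2.838 = 75.3; c'Δl = 43.42; W sinα = -21.4
Slice 2: Δl = 2.9/cos4.3° = 2.908 m; N'_2 = 382·cos4.3° − 40·2.908 = 264.6; c'Δl = 44.50; W sinα = 28.6
Slice 3: Δl = 2.1/cos16.6° = 2.191 m; N'_3 = 268·cos16.6° − 25·2.191 = 202.0; c'Δl = 33.53; W sinα = 76.6
Slice 4: Δl = 2.1/cos27.5° = 2.368 m; N'_4 = 234·cos27.5° − 49·2.368 = 91.6; c'Δl = 36.22; W sinα = 108.0
Slice 5: Δl = 1.4/cos37.5° = 1.765 m; N'_5 = 126·cos37.5° − 43·1.765 = 24.1; c'Δl = 27.00; W sinα = 76.7
Slice 6: Δl = 1.5/cos46.9° = 2.195 m; N'_6 = 98·cos46.9° − 7·2.195 = 51.6; c'Δl = 33.59; W sinα = 71.6
Slice 7: Δl = 1.5/cos58.9° = 2.904 m; N'_7 = 42·cos58.9° − 4·2.904 = 10.1; c'Δl = 44.43; W sinα = 36.0
Σc'Δl = 262.7 kN/m; ΣN' = 719.3 kN/m; ΣW sinα = 376.1 kN/m
Resisting = 262.7 + 719.3·tan24.6° = 262.7 + 329.3 = 592.0 kN/m
FS = 592.0 / 376.1 = 1.574

FS = 1.57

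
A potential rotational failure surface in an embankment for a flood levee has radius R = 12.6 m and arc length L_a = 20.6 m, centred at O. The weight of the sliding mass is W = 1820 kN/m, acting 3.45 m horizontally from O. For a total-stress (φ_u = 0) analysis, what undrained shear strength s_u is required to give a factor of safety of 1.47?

FS = s_u·L_a·R / (W·d), so s_u = FS·W·d / (L_a·R).
s_u = 1.47·1820·3.45 / (20.60·12.6) = 9230.1 / 259.56 = 35.56 kPa

s_u = 35.6 kPa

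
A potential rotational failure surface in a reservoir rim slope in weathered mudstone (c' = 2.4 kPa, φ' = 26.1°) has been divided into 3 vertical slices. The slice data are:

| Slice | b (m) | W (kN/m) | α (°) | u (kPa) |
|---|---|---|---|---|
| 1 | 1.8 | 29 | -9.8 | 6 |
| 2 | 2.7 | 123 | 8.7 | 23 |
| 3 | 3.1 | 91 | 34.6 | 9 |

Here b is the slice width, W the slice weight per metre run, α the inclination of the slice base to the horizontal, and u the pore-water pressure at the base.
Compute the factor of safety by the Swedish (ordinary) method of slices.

FS = 1.19

Ordinary method of slices: FS = Σ[c'·Δl_i + (W_i cosα_i − u_i·Δl_i)·tanφ'] / Σ W_i sinα_i, with Δl_i = b_i / cosα_i.
Slice 1: Δl = 1.8/cos(-9.8°) = 1.827 m; N'_1 = 29·cos(-9.8°) − 6·1.827 = 17.6; c'Δl = 4.38; W sinα = -4.9
Slice 2: Δl = 2.7/cos8.7° = 2.731 m; N'_2 = 123·cos8.7° − 23·2.731 = 58.8; c'Δl = 6.56; W sinα = 18.6
Slice 3: Δl = 3.1/cos34.6° = 3.766 m; N'_3 = 91·cos34.6° − 9·3.766 = 41.0; c'Δl = 9.04; W sinα = 51.7
Σc'Δl = 20.0 kN/m; ΣN' = 117.4 kN/m; ΣW sinα = 65.3 kN/m
Resisting = 20.0 + 117.4·tan26.1° = 20.0 + 57.5 = 77.5 kN/m
FS = 77.5 / 65.3 = 1.186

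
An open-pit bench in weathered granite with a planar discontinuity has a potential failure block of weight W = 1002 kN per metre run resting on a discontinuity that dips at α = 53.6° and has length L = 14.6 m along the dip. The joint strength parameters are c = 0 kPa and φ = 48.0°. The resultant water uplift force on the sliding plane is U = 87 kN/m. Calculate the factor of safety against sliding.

FS = 0.70

Resolving the block weight along and normal to the plane and applying the Mohr–Coulomb strength on the joint:
N' = W cosα − U = 1002·cos53.6° − 87 = 507.6 kN/m
Driving force T = W sinα = 1002·sin53.6° = 806.5 kN/m
Resisting force R = c·L + N'·tanφ = 0·14.6 + 507.6·tan48.0° = 0.0 + 563.8 = 563.8 kN/m
FS = R / T = 563.8 / 806.5 = 0.699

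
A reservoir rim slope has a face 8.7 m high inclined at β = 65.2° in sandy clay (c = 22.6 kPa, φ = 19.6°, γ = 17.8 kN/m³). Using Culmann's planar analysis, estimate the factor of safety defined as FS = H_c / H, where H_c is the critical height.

H_c = (4c/γ) · sinβ cosφ / [1 − cos(β − φ)]
    = (4·22.6/17.8) · sin65.2°·cos19.6° / [1 − cos45.6°]
    = 5.079 · 0.8552 / 0.3003 = 14.46 m
FS = H_c / H = 14.46 / 8.7 = 1.662

FS = 1.66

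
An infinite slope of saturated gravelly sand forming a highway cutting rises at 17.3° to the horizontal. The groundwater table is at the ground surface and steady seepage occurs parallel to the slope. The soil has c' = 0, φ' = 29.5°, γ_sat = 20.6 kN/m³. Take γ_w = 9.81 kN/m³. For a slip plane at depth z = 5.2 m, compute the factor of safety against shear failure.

With seepage parallel to the slope and the water table at the surface, the effective normal stress on the slip plane uses the buoyant unit weight γ' = γ_sat − γ_w while the driving shear stress uses γ_sat:
FS = [c' + γ' z cos²β tanφ'] / [γ_sat z sinβ cosβ]
(For c' = 0 this reduces to FS = (γ'/γ_sat)·tanφ'/tanβ.)
γ' = 20.6 − 9.81 = 10.79 kN/m³
Numerator = 0.0 + 10.79·5.2·cos²17.3°·tan29.5° = 0.0 + 10.79·5.2·0.9116·0.5658 = 28.937 kPa
Denominator = 20.6·5.2·sin17.3°·cos17.3° = 20.6·5.2·0.2974·0.9548 = 30.414 kPa
FS = 28.937 / 30.414 = 0.951

FS = 0.95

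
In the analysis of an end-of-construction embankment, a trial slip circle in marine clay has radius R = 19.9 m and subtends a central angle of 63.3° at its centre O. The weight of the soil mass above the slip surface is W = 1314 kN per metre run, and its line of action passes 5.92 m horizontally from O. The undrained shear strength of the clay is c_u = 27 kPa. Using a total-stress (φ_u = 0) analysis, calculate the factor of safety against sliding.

FS = 1.52

Taking moments about the centre O, the resisting moment is provided by the undrained shear strength acting along the arc:
Arc length L_a = R·θ = 19.9·(63.3°·π/180) = 19.9·1.1048 = 21.99 m
M_R = c_u·L_a·R = 27·21.99·19.9 = 11812.7 kN·m/m
M_D = W·d = 1314·5.92 = 7778.9 kN·m/m
FS = M_R / M_D = 11812.7 / 7778.9 = 1.519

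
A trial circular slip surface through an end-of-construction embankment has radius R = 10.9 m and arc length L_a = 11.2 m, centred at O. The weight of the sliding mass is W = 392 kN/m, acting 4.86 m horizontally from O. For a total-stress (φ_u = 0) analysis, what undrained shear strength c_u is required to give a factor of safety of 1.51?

FS = c_u·L_a·R / (W·d), so c_u = FS·W·d / (L_a·R).
c_u = 1.51·392·4.86 / (11.20·10.9) = 2876.7 / 122.08 = 23.56 kPa

c_u = 23.6 kPa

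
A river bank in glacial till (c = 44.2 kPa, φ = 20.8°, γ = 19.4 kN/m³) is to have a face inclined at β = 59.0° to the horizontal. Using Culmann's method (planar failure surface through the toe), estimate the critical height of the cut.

H_c = 34.10 m

Culmann's analysis gives the critical failure plane at α_cr = (β + φ)/2 = (59.0 + 20.8)/2 = 39.9°, and the critical height
H_c = (4c/γ) · sinβ cosφ / [1 − cos(β − φ)]
    = (4·44.2/19.4) · sin59.0°·cos20.8° / [1 − cos(38.2°)]
    = 9.113 · 0.8572·0.9348 / [1 − 0.7859]
    = 9.113 · 0.8013 / 0.2141
    = 34.10 m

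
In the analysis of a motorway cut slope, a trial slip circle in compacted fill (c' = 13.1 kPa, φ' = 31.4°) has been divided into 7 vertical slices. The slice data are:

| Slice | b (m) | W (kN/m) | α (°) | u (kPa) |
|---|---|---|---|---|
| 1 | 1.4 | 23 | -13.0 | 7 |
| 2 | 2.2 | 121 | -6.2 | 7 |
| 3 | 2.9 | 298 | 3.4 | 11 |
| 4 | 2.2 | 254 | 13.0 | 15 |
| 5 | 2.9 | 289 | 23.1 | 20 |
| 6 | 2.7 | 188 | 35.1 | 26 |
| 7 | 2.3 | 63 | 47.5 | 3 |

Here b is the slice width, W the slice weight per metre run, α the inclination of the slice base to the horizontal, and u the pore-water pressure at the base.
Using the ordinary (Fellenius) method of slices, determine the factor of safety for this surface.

Ordinary method of slices: FS = Σ[c'·Δl_i + (W_i cosα_i − u_i·Δl_i)·tanφ'] / Σ W_i sinα_i, with Δl_i = b_i / cosα_i.
Slice 1: Δl = 1.4/cos(-13.0°) = 1.437 m; N'_1 = 23·cos(-13.0°) − 7·1.437 = 12.4; c'Δl = 18.82; W sinα = -5.2
Slice 2: Δl = 2.2/cos(-6.2°) = 2.213 m; N'_2 = 121·cos(-6.2°) − 7·2.213 = 104.8; c'Δl = 28.99; W sinα = -13.1
Slice 3: Δl = 2.9/cos3.4° = 2.905 m; N'_3 = 298·cos3.4° − 11·2.905 = 265.5; c'Δl = 38.06; W sinα = 17.7
Slice 4: Δl = 2.2/cos13.0° = 2.258 m; N'_4 = 254·cos13.0° − 15·2.258 = 213.6; c'Δl = 29.58; W sinα = 57.1
Slice 5: Δl = 2.9/cos23.1° = 3.153 m; N'_5 = 289·cos23.1° − 20·3.153 = 202.8; c'Δl = 41.30; W sinα = 113.4
Slice 6: Δl = 2.7/cos35.1° = 3.300 m; N'_6 = 188·cos35.1° − 26·3.300 = 68.0; c'Δl = 43.23; W sinα = 108.1
Slice 7: Δl = 2.3/cos47.5° = 3.404 m; N'_7 = 63·cos47.5° − 3·3.404 = 32.3; c'Δl = 44.60; W sinα = 46.4
Σc'Δl = 244.6 kN/m; ΣN' = 899.4 kN/m; ΣW sinα = 324.5 kN/m
Resisting = 244.6 + 899.4·tan31.4° = 244.6 + 549.0 = 793.6 kN/m
FS = 793.6 / 324.5 = 2.446

FS = 2.45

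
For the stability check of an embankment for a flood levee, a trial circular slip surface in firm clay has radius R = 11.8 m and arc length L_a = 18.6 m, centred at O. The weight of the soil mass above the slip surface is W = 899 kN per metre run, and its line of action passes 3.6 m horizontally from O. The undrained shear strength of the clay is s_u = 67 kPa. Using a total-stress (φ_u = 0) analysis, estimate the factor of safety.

FS = 4.54

Taking moments about the centre O, the resisting moment is provided by the undrained shear strength acting along the arc:
M_R = s_u·L_a·R = 67·18.60·11.8 = 14705.2 kN·m/m
M_D = W·d = 899·3.6 = 3236.4 kN·m/m
FS = M_R / M_D = 14705.2 / 3236.4 = 4.544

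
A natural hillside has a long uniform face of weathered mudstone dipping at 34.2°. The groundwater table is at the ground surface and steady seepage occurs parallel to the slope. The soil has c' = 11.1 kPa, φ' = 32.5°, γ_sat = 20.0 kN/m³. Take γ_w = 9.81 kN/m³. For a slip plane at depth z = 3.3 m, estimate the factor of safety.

With seepage parallel to the slope and the water table at the surface, the effective normal stress on the slip plane uses the buoyant unit weight γ' = γ_sat − γ_w while the driving shear stress uses γ_sat:
FS = [c' + γ' z cos²β tanφ'] / [γ_sat z sinβ cosβ]
γ' = 20.0 − 9.81 = 10.19 kN/m³
Numerator = 11.1 + 10.19·3.3·cos²34.2°·tan32.5° = 11.1 + 10.19·3.3·0.6841·0.6371 = 25.755 kPa
Denominator = 20.0·3.3·sin34.2°·cos34.2° = 20.0·3.3·0.5621·0.8271 = 30.683 kPa
FS = 25.755 / 30.683 = 0.839

FS = 0.84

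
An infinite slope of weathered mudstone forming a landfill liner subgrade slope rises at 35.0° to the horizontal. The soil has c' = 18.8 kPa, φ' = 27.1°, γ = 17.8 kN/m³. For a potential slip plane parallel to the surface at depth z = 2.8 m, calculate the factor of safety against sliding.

FS = 1.53

For an infinite slope with a slip plane parallel to the surface (no pore pressure): FS = [c' + γz cos²β tanφ'] / [γz sinβ cosβ].
γz = 17.8·2.8 = 49.84 kN/m²
Numerator = 18.8 + 49.84·cos²35.0°·tan27.1° = 18.8 + 49.84·0.6710·0.5117 = 35.914 kPa
Denominator = 49.84·sin35.0°·cos35.0° = 49.84·0.5736·0.8192 = 23.417 kPa
FS = 35.914 / 23.417 = 1.534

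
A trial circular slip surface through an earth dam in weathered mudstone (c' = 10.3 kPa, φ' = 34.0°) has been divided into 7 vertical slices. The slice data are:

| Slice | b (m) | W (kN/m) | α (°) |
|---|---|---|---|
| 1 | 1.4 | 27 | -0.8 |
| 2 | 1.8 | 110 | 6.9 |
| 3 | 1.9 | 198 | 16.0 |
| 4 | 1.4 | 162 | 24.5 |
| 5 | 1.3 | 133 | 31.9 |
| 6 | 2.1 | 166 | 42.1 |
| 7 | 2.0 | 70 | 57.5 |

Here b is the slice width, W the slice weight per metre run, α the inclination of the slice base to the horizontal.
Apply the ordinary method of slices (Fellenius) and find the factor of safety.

FS = 1.75

Ordinary method of slices: FS = Σ[c'·Δl_i + (W_i cosα_i)·tanφ'] / Σ W_i sinα_i, with Δl_i = b_i / cosα_i.
Slice 1: Δl = 1.4/cos(-0.8°) = 1.400 m; N'_1 = 27·cos(-0.8°) = 27.0; c'Δl = 14.42; W sinα = -0.4
Slice 2: Δl = 1.8/cos6.9° = 1.813 m; N'_2 = 110·cos6.9° = 109.2; c'Δl = 18.68; W sinα = 13.2
Slice 3: Δl = 1.9/cos16.0° = 1.977 m; N'_3 = 198·cos16.0° = 190.3; c'Δl = 20.36; W sinα = 54.6
Slice 4: Δl = 1.4/cos24.5° = 1.539 m; N'_4 = 162·cos24.5° = 147.4; c'Δl = 15.85; W sinα = 67.2
Slice 5: Δl = 1.3/cos31.9° = 1.531 m; N'_5 = 133·cos31.9° = 112.9; c'Δl = 15.77; W sinα = 70.3
Slice 6: Δl = 2.1/cos42.1° = 2.830 m; N'_6 = 166·cos42.1° = 123.2; c'Δl = 29.15; W sinα = 111.3
Slice 7: Δl = 2.0/cos57.5° = 3.722 m; N'_7 = 70·cos57.5° = 37.6; c'Δl = 38.34; W sinα = 59.0
Σc'Δl = 152.6 kN/m; ΣN' = 747.6 kN/m; ΣW sinα = 375.2 kN/m
Resisting = 152.6 + 747.6·tan34.0° = 152.6 + 504.3 = 656.9 kN/m
FS = 656.9 / 375.2 = 1.751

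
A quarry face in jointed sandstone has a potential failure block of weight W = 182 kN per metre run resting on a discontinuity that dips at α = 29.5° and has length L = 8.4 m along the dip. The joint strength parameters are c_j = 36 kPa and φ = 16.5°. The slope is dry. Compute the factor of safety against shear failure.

FS = 3.90

Resolving the block weight along and normal to the plane and applying the Mohr–Coulomb strength on the joint:
N' = W cosα = 182·cos29.5° = 158.4 kN/m
Driving force T = W sinα = 182·sin29.5° = 89.6 kN/m
Resisting force R = c_j·L + N'·tanφ = 36·8.4 + 158.4·tan16.5° = 302.4 + 46.9 = 349.3 kN/m
FS = R / T = 349.3 / 89.6 = 3.898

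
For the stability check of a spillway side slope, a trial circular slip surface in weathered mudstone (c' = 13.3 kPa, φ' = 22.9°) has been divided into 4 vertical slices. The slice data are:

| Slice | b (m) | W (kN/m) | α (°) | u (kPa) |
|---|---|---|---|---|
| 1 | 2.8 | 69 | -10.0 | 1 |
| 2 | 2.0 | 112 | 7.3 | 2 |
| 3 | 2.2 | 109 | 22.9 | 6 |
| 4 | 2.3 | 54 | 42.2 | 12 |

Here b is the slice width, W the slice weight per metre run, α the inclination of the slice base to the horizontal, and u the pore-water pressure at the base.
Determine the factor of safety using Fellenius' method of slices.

FS = 3.06

Ordinary method of slices: FS = Σ[c'·Δl_i + (W_i cosα_i − u_i·Δl_i)·tanφ'] / Σ W_i sinα_i, with Δl_i = b_i / cosα_i.
Slice 1: Δl = 2.8/cos(-10.0°) = 2.843 m; N'_1 = 69·cos(-10.0°) − 1·2.843 = 65.1; c'Δl = 37.81; W sinα = -12.0
Slice 2: Δl = 2.0/cos7.3° = 2.016 m; N'_2 = 112·cos7.3° − 2·2.016 = 107.1; c'Δl = 26.82; W sinα = 14.2
Slice 3: Δl = 2.2/cos22.9° = 2.388 m; N'_3 = 109·cos22.9° − 6·2.388 = 86.1; c'Δl = 31.76; W sinα = 42.4
Slice 4: Δl = 2.3/cos42.2° = 3.105 m; N'_4 = 54·cos42.2° − 12·3.105 = 2.7; c'Δl = 41.29; W sinα = 36.3
Σc'Δl = 137.7 kN/m; ΣN' = 261.0 kN/m; ΣW sinα = 80.9 kN/m
Resisting = 137.7 + 261.0·tan22.9° = 137.7 + 110.2 = 247.9 kN/m
FS = 247.9 / 80.9 = 3.063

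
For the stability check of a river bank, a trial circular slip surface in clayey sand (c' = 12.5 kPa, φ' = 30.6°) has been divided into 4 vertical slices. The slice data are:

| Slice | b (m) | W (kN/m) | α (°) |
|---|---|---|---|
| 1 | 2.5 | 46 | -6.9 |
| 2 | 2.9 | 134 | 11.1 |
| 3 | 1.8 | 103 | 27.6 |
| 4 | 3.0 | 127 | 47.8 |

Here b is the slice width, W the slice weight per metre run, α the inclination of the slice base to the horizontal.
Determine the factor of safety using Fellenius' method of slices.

FS = 2.21

Ordinary method of slices: FS = Σ[c'·Δl_i + (W_i cosα_i)·tanφ'] / Σ W_i sinα_i, with Δl_i = b_i / cosα_i.
Slice 1: Δl = 2.5/cos(-6.9°) = 2.518 m; N'_1 = 46·cos(-6.9°) = 45.7; c'Δl = 31.48; W sinα = -5.5
Slice 2: Δl = 2.9/cos11.1° = 2.955 m; N'_2 = 134·cos11.1° = 131.5; c'Δl = 36.94; W sinα = 25.8
Slice 3: Δl = 1.8/cos27.6° = 2.031 m; N'_3 = 103·cos27.6° = 91.3; c'Δl = 25.39; W sinα = 47.7
Slice 4: Δl = 3.0/cos47.8° = 4.466 m; N'_4 = 127·cos47.8° = 85.3; c'Δl = 55.83; W sinα = 94.1
Σc'Δl = 149.6 kN/m; ΣN' = 353.7 kN/m; ΣW sinα = 162.1 kN/m
Resisting = 149.6 + 353.7·tan30.6° = 149.6 + 209.2 = 358.8 kN/m
FS = 358.8 / 162.1 = 2.214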